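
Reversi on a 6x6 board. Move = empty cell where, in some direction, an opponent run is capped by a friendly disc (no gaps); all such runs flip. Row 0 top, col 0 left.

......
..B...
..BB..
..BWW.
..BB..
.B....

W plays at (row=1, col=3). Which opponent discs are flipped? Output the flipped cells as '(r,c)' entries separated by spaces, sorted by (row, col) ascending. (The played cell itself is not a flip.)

Dir NW: first cell '.' (not opp) -> no flip
Dir N: first cell '.' (not opp) -> no flip
Dir NE: first cell '.' (not opp) -> no flip
Dir W: opp run (1,2), next='.' -> no flip
Dir E: first cell '.' (not opp) -> no flip
Dir SW: opp run (2,2), next='.' -> no flip
Dir S: opp run (2,3) capped by W -> flip
Dir SE: first cell '.' (not opp) -> no flip

Answer: (2,3)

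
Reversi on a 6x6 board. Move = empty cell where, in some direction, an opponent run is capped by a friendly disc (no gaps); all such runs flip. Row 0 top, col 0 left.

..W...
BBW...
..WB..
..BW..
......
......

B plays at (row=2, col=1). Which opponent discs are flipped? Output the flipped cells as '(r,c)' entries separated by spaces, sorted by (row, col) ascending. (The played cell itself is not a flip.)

Answer: (2,2)

Derivation:
Dir NW: first cell 'B' (not opp) -> no flip
Dir N: first cell 'B' (not opp) -> no flip
Dir NE: opp run (1,2), next='.' -> no flip
Dir W: first cell '.' (not opp) -> no flip
Dir E: opp run (2,2) capped by B -> flip
Dir SW: first cell '.' (not opp) -> no flip
Dir S: first cell '.' (not opp) -> no flip
Dir SE: first cell 'B' (not opp) -> no flip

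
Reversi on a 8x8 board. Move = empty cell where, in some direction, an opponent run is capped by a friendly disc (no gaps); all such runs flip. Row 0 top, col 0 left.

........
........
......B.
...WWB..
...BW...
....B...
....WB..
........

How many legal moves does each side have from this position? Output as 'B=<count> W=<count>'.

Answer: B=8 W=6

Derivation:
-- B to move --
(2,2): no bracket -> illegal
(2,3): flips 1 -> legal
(2,4): flips 2 -> legal
(2,5): flips 1 -> legal
(3,2): flips 2 -> legal
(4,2): no bracket -> illegal
(4,5): flips 1 -> legal
(5,3): flips 1 -> legal
(5,5): no bracket -> illegal
(6,3): flips 1 -> legal
(7,3): no bracket -> illegal
(7,4): flips 1 -> legal
(7,5): no bracket -> illegal
B mobility = 8
-- W to move --
(1,5): no bracket -> illegal
(1,6): no bracket -> illegal
(1,7): flips 2 -> legal
(2,4): no bracket -> illegal
(2,5): no bracket -> illegal
(2,7): no bracket -> illegal
(3,2): no bracket -> illegal
(3,6): flips 1 -> legal
(3,7): no bracket -> illegal
(4,2): flips 1 -> legal
(4,5): no bracket -> illegal
(4,6): no bracket -> illegal
(5,2): flips 1 -> legal
(5,3): flips 1 -> legal
(5,5): no bracket -> illegal
(5,6): no bracket -> illegal
(6,3): no bracket -> illegal
(6,6): flips 1 -> legal
(7,4): no bracket -> illegal
(7,5): no bracket -> illegal
(7,6): no bracket -> illegal
W mobility = 6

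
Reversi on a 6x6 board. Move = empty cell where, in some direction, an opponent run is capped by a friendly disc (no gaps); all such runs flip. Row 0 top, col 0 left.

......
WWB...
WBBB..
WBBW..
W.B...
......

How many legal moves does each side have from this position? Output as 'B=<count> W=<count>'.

Answer: B=6 W=7

Derivation:
-- B to move --
(0,0): flips 1 -> legal
(0,1): flips 1 -> legal
(0,2): no bracket -> illegal
(2,4): flips 1 -> legal
(3,4): flips 1 -> legal
(4,1): no bracket -> illegal
(4,3): flips 1 -> legal
(4,4): flips 1 -> legal
(5,0): no bracket -> illegal
(5,1): no bracket -> illegal
B mobility = 6
-- W to move --
(0,1): no bracket -> illegal
(0,2): no bracket -> illegal
(0,3): flips 2 -> legal
(1,3): flips 4 -> legal
(1,4): no bracket -> illegal
(2,4): flips 3 -> legal
(3,4): no bracket -> illegal
(4,1): flips 2 -> legal
(4,3): flips 2 -> legal
(5,1): flips 1 -> legal
(5,2): no bracket -> illegal
(5,3): flips 2 -> legal
W mobility = 7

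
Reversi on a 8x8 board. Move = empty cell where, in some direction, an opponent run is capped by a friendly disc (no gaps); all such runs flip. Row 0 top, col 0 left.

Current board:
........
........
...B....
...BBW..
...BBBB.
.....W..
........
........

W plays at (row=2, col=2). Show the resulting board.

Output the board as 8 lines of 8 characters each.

Answer: ........
........
..WB....
...WBW..
...BWBB.
.....W..
........
........

Derivation:
Place W at (2,2); scan 8 dirs for brackets.
Dir NW: first cell '.' (not opp) -> no flip
Dir N: first cell '.' (not opp) -> no flip
Dir NE: first cell '.' (not opp) -> no flip
Dir W: first cell '.' (not opp) -> no flip
Dir E: opp run (2,3), next='.' -> no flip
Dir SW: first cell '.' (not opp) -> no flip
Dir S: first cell '.' (not opp) -> no flip
Dir SE: opp run (3,3) (4,4) capped by W -> flip
All flips: (3,3) (4,4)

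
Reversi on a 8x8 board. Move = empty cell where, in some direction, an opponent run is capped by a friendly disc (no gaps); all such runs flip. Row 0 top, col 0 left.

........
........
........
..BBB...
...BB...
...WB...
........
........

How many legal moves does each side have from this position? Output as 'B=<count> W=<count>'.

Answer: B=3 W=3

Derivation:
-- B to move --
(4,2): no bracket -> illegal
(5,2): flips 1 -> legal
(6,2): flips 1 -> legal
(6,3): flips 1 -> legal
(6,4): no bracket -> illegal
B mobility = 3
-- W to move --
(2,1): no bracket -> illegal
(2,2): no bracket -> illegal
(2,3): flips 2 -> legal
(2,4): no bracket -> illegal
(2,5): no bracket -> illegal
(3,1): no bracket -> illegal
(3,5): flips 1 -> legal
(4,1): no bracket -> illegal
(4,2): no bracket -> illegal
(4,5): no bracket -> illegal
(5,2): no bracket -> illegal
(5,5): flips 1 -> legal
(6,3): no bracket -> illegal
(6,4): no bracket -> illegal
(6,5): no bracket -> illegal
W mobility = 3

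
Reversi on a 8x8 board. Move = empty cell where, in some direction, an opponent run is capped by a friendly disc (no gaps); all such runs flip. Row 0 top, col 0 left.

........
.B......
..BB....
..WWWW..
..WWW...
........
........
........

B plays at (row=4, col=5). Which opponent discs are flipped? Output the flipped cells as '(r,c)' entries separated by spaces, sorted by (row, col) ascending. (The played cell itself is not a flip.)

Dir NW: opp run (3,4) capped by B -> flip
Dir N: opp run (3,5), next='.' -> no flip
Dir NE: first cell '.' (not opp) -> no flip
Dir W: opp run (4,4) (4,3) (4,2), next='.' -> no flip
Dir E: first cell '.' (not opp) -> no flip
Dir SW: first cell '.' (not opp) -> no flip
Dir S: first cell '.' (not opp) -> no flip
Dir SE: first cell '.' (not opp) -> no flip

Answer: (3,4)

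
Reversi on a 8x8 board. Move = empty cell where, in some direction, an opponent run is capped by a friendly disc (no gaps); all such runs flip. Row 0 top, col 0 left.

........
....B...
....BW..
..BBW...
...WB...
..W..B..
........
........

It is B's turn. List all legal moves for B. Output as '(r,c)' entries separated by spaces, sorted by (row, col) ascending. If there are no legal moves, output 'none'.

(1,5): no bracket -> illegal
(1,6): no bracket -> illegal
(2,3): no bracket -> illegal
(2,6): flips 1 -> legal
(3,5): flips 1 -> legal
(3,6): flips 1 -> legal
(4,1): no bracket -> illegal
(4,2): flips 1 -> legal
(4,5): no bracket -> illegal
(5,1): no bracket -> illegal
(5,3): flips 1 -> legal
(5,4): flips 1 -> legal
(6,1): no bracket -> illegal
(6,2): no bracket -> illegal
(6,3): no bracket -> illegal

Answer: (2,6) (3,5) (3,6) (4,2) (5,3) (5,4)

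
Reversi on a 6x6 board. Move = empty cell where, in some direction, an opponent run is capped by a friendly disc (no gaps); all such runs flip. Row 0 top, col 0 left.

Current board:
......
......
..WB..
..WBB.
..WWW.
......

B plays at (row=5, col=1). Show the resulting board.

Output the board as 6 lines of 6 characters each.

Answer: ......
......
..WB..
..WBB.
..BWW.
.B....

Derivation:
Place B at (5,1); scan 8 dirs for brackets.
Dir NW: first cell '.' (not opp) -> no flip
Dir N: first cell '.' (not opp) -> no flip
Dir NE: opp run (4,2) capped by B -> flip
Dir W: first cell '.' (not opp) -> no flip
Dir E: first cell '.' (not opp) -> no flip
Dir SW: edge -> no flip
Dir S: edge -> no flip
Dir SE: edge -> no flip
All flips: (4,2)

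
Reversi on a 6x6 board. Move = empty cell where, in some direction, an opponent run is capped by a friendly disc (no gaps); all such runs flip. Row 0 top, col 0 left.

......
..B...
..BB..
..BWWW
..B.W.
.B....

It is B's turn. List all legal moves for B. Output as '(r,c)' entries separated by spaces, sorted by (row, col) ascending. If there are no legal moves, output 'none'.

Answer: (2,4) (4,3) (4,5) (5,5)

Derivation:
(2,4): flips 1 -> legal
(2,5): no bracket -> illegal
(4,3): flips 1 -> legal
(4,5): flips 1 -> legal
(5,3): no bracket -> illegal
(5,4): no bracket -> illegal
(5,5): flips 2 -> legal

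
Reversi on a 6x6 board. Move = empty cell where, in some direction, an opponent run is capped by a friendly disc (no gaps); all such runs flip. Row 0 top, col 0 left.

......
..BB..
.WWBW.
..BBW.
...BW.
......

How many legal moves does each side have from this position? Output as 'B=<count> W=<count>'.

-- B to move --
(1,0): flips 1 -> legal
(1,1): flips 1 -> legal
(1,4): no bracket -> illegal
(1,5): flips 1 -> legal
(2,0): flips 2 -> legal
(2,5): flips 2 -> legal
(3,0): flips 1 -> legal
(3,1): flips 1 -> legal
(3,5): flips 2 -> legal
(4,5): flips 2 -> legal
(5,3): no bracket -> illegal
(5,4): no bracket -> illegal
(5,5): flips 1 -> legal
B mobility = 10
-- W to move --
(0,1): flips 2 -> legal
(0,2): flips 2 -> legal
(0,3): flips 1 -> legal
(0,4): flips 1 -> legal
(1,1): no bracket -> illegal
(1,4): no bracket -> illegal
(3,1): flips 2 -> legal
(4,1): no bracket -> illegal
(4,2): flips 3 -> legal
(5,2): flips 1 -> legal
(5,3): no bracket -> illegal
(5,4): flips 2 -> legal
W mobility = 8

Answer: B=10 W=8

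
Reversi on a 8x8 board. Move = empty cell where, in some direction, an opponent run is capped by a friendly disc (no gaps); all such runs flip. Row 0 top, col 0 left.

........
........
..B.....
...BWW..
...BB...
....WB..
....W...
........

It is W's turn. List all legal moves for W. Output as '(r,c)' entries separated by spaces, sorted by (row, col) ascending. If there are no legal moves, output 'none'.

Answer: (3,2) (4,6) (5,2) (5,3) (5,6)

Derivation:
(1,1): no bracket -> illegal
(1,2): no bracket -> illegal
(1,3): no bracket -> illegal
(2,1): no bracket -> illegal
(2,3): no bracket -> illegal
(2,4): no bracket -> illegal
(3,1): no bracket -> illegal
(3,2): flips 2 -> legal
(4,2): no bracket -> illegal
(4,5): no bracket -> illegal
(4,6): flips 1 -> legal
(5,2): flips 1 -> legal
(5,3): flips 1 -> legal
(5,6): flips 1 -> legal
(6,5): no bracket -> illegal
(6,6): no bracket -> illegal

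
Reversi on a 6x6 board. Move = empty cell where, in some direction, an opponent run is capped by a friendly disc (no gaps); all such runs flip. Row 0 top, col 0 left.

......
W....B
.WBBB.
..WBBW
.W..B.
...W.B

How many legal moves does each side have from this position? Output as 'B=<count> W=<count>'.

-- B to move --
(0,0): no bracket -> illegal
(0,1): no bracket -> illegal
(1,1): no bracket -> illegal
(1,2): no bracket -> illegal
(2,0): flips 1 -> legal
(2,5): no bracket -> illegal
(3,0): no bracket -> illegal
(3,1): flips 1 -> legal
(4,0): no bracket -> illegal
(4,2): flips 1 -> legal
(4,3): no bracket -> illegal
(4,5): no bracket -> illegal
(5,0): flips 2 -> legal
(5,1): no bracket -> illegal
(5,2): no bracket -> illegal
(5,4): no bracket -> illegal
B mobility = 4
-- W to move --
(0,4): no bracket -> illegal
(0,5): no bracket -> illegal
(1,1): no bracket -> illegal
(1,2): flips 1 -> legal
(1,3): flips 1 -> legal
(1,4): flips 1 -> legal
(2,5): flips 3 -> legal
(3,1): no bracket -> illegal
(4,2): no bracket -> illegal
(4,3): no bracket -> illegal
(4,5): no bracket -> illegal
(5,4): no bracket -> illegal
W mobility = 4

Answer: B=4 W=4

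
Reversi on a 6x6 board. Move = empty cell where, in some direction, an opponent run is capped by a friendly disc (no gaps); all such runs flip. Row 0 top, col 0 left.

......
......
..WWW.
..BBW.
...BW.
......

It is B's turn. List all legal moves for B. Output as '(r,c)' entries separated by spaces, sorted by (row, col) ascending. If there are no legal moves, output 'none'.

Answer: (1,1) (1,2) (1,3) (1,4) (1,5) (2,5) (3,5) (4,5) (5,5)

Derivation:
(1,1): flips 1 -> legal
(1,2): flips 1 -> legal
(1,3): flips 1 -> legal
(1,4): flips 1 -> legal
(1,5): flips 1 -> legal
(2,1): no bracket -> illegal
(2,5): flips 1 -> legal
(3,1): no bracket -> illegal
(3,5): flips 1 -> legal
(4,5): flips 1 -> legal
(5,3): no bracket -> illegal
(5,4): no bracket -> illegal
(5,5): flips 1 -> legal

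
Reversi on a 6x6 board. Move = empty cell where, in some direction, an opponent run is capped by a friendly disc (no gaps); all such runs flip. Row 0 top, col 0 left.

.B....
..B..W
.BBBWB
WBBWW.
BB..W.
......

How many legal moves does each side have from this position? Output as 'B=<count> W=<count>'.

Answer: B=6 W=7

Derivation:
-- B to move --
(0,4): no bracket -> illegal
(0,5): flips 1 -> legal
(1,3): no bracket -> illegal
(1,4): no bracket -> illegal
(2,0): flips 1 -> legal
(3,5): flips 2 -> legal
(4,2): no bracket -> illegal
(4,3): flips 2 -> legal
(4,5): flips 1 -> legal
(5,3): no bracket -> illegal
(5,4): no bracket -> illegal
(5,5): flips 2 -> legal
B mobility = 6
-- W to move --
(0,0): no bracket -> illegal
(0,2): no bracket -> illegal
(0,3): flips 2 -> legal
(1,0): no bracket -> illegal
(1,1): flips 1 -> legal
(1,3): flips 1 -> legal
(1,4): no bracket -> illegal
(2,0): flips 3 -> legal
(3,5): flips 1 -> legal
(4,2): no bracket -> illegal
(4,3): no bracket -> illegal
(5,0): flips 1 -> legal
(5,1): no bracket -> illegal
(5,2): flips 1 -> legal
W mobility = 7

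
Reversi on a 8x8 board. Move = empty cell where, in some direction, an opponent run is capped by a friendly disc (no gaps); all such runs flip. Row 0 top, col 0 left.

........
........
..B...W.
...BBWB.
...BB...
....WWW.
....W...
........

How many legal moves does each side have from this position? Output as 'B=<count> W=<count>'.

-- B to move --
(1,5): no bracket -> illegal
(1,6): flips 1 -> legal
(1,7): flips 2 -> legal
(2,4): no bracket -> illegal
(2,5): no bracket -> illegal
(2,7): no bracket -> illegal
(3,7): no bracket -> illegal
(4,5): no bracket -> illegal
(4,6): no bracket -> illegal
(4,7): no bracket -> illegal
(5,3): no bracket -> illegal
(5,7): no bracket -> illegal
(6,3): no bracket -> illegal
(6,5): flips 1 -> legal
(6,6): flips 1 -> legal
(6,7): no bracket -> illegal
(7,3): no bracket -> illegal
(7,4): flips 2 -> legal
(7,5): no bracket -> illegal
B mobility = 5
-- W to move --
(1,1): flips 3 -> legal
(1,2): no bracket -> illegal
(1,3): no bracket -> illegal
(2,1): no bracket -> illegal
(2,3): no bracket -> illegal
(2,4): flips 2 -> legal
(2,5): no bracket -> illegal
(2,7): no bracket -> illegal
(3,1): no bracket -> illegal
(3,2): flips 3 -> legal
(3,7): flips 1 -> legal
(4,2): no bracket -> illegal
(4,5): no bracket -> illegal
(4,6): flips 1 -> legal
(4,7): no bracket -> illegal
(5,2): no bracket -> illegal
(5,3): flips 1 -> legal
W mobility = 6

Answer: B=5 W=6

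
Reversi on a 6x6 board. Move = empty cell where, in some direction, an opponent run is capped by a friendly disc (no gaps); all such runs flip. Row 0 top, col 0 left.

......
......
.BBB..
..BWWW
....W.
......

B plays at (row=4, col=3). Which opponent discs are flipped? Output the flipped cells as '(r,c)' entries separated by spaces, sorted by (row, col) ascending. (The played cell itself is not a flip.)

Dir NW: first cell 'B' (not opp) -> no flip
Dir N: opp run (3,3) capped by B -> flip
Dir NE: opp run (3,4), next='.' -> no flip
Dir W: first cell '.' (not opp) -> no flip
Dir E: opp run (4,4), next='.' -> no flip
Dir SW: first cell '.' (not opp) -> no flip
Dir S: first cell '.' (not opp) -> no flip
Dir SE: first cell '.' (not opp) -> no flip

Answer: (3,3)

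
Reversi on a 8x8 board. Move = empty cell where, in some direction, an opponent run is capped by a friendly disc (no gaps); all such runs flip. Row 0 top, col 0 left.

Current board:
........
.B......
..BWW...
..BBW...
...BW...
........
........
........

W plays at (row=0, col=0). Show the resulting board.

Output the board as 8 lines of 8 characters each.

Place W at (0,0); scan 8 dirs for brackets.
Dir NW: edge -> no flip
Dir N: edge -> no flip
Dir NE: edge -> no flip
Dir W: edge -> no flip
Dir E: first cell '.' (not opp) -> no flip
Dir SW: edge -> no flip
Dir S: first cell '.' (not opp) -> no flip
Dir SE: opp run (1,1) (2,2) (3,3) capped by W -> flip
All flips: (1,1) (2,2) (3,3)

Answer: W.......
.W......
..WWW...
..BWW...
...BW...
........
........
........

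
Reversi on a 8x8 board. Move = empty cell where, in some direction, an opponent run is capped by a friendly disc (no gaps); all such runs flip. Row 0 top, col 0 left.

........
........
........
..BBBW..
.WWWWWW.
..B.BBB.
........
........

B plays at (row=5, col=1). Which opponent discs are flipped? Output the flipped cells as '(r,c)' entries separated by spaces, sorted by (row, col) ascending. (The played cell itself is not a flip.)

Answer: (4,2)

Derivation:
Dir NW: first cell '.' (not opp) -> no flip
Dir N: opp run (4,1), next='.' -> no flip
Dir NE: opp run (4,2) capped by B -> flip
Dir W: first cell '.' (not opp) -> no flip
Dir E: first cell 'B' (not opp) -> no flip
Dir SW: first cell '.' (not opp) -> no flip
Dir S: first cell '.' (not opp) -> no flip
Dir SE: first cell '.' (not opp) -> no flip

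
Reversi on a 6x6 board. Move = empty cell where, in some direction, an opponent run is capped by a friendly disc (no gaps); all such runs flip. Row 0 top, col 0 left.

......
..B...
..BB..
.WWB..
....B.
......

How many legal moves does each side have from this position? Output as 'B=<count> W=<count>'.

-- B to move --
(2,0): no bracket -> illegal
(2,1): no bracket -> illegal
(3,0): flips 2 -> legal
(4,0): flips 1 -> legal
(4,1): flips 1 -> legal
(4,2): flips 1 -> legal
(4,3): no bracket -> illegal
B mobility = 4
-- W to move --
(0,1): no bracket -> illegal
(0,2): flips 2 -> legal
(0,3): no bracket -> illegal
(1,1): no bracket -> illegal
(1,3): flips 1 -> legal
(1,4): flips 1 -> legal
(2,1): no bracket -> illegal
(2,4): no bracket -> illegal
(3,4): flips 1 -> legal
(3,5): no bracket -> illegal
(4,2): no bracket -> illegal
(4,3): no bracket -> illegal
(4,5): no bracket -> illegal
(5,3): no bracket -> illegal
(5,4): no bracket -> illegal
(5,5): no bracket -> illegal
W mobility = 4

Answer: B=4 W=4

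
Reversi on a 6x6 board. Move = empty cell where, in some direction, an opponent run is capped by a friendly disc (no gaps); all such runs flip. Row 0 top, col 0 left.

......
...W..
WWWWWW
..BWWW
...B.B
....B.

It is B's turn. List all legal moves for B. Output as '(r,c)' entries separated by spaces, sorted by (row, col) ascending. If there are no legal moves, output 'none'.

(0,2): no bracket -> illegal
(0,3): flips 3 -> legal
(0,4): no bracket -> illegal
(1,0): flips 1 -> legal
(1,1): no bracket -> illegal
(1,2): flips 3 -> legal
(1,4): flips 1 -> legal
(1,5): flips 2 -> legal
(3,0): no bracket -> illegal
(3,1): no bracket -> illegal
(4,2): no bracket -> illegal
(4,4): no bracket -> illegal

Answer: (0,3) (1,0) (1,2) (1,4) (1,5)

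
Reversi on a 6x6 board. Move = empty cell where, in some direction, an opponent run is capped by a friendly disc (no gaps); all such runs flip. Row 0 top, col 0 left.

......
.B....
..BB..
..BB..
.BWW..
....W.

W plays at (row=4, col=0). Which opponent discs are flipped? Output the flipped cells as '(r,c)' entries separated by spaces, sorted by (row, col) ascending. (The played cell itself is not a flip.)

Dir NW: edge -> no flip
Dir N: first cell '.' (not opp) -> no flip
Dir NE: first cell '.' (not opp) -> no flip
Dir W: edge -> no flip
Dir E: opp run (4,1) capped by W -> flip
Dir SW: edge -> no flip
Dir S: first cell '.' (not opp) -> no flip
Dir SE: first cell '.' (not opp) -> no flip

Answer: (4,1)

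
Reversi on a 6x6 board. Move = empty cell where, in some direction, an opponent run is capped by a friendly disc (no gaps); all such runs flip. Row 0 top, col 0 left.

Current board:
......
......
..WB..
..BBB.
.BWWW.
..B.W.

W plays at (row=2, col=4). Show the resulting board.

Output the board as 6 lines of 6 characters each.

Place W at (2,4); scan 8 dirs for brackets.
Dir NW: first cell '.' (not opp) -> no flip
Dir N: first cell '.' (not opp) -> no flip
Dir NE: first cell '.' (not opp) -> no flip
Dir W: opp run (2,3) capped by W -> flip
Dir E: first cell '.' (not opp) -> no flip
Dir SW: opp run (3,3) capped by W -> flip
Dir S: opp run (3,4) capped by W -> flip
Dir SE: first cell '.' (not opp) -> no flip
All flips: (2,3) (3,3) (3,4)

Answer: ......
......
..WWW.
..BWW.
.BWWW.
..B.W.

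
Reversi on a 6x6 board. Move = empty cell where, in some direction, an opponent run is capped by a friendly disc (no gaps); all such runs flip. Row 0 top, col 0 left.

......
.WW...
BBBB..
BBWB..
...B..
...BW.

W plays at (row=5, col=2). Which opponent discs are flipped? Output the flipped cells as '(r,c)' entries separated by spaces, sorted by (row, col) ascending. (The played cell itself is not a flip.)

Answer: (5,3)

Derivation:
Dir NW: first cell '.' (not opp) -> no flip
Dir N: first cell '.' (not opp) -> no flip
Dir NE: opp run (4,3), next='.' -> no flip
Dir W: first cell '.' (not opp) -> no flip
Dir E: opp run (5,3) capped by W -> flip
Dir SW: edge -> no flip
Dir S: edge -> no flip
Dir SE: edge -> no flip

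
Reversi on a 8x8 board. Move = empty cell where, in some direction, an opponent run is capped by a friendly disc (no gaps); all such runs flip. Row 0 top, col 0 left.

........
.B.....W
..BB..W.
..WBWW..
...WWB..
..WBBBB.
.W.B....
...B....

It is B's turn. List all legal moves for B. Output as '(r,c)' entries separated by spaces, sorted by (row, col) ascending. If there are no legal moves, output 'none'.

Answer: (2,1) (2,4) (2,5) (3,1) (3,6) (4,1) (4,2) (5,1)

Derivation:
(0,6): no bracket -> illegal
(0,7): no bracket -> illegal
(1,5): no bracket -> illegal
(1,6): no bracket -> illegal
(2,1): flips 2 -> legal
(2,4): flips 2 -> legal
(2,5): flips 1 -> legal
(2,7): no bracket -> illegal
(3,1): flips 1 -> legal
(3,6): flips 2 -> legal
(3,7): no bracket -> illegal
(4,1): flips 2 -> legal
(4,2): flips 3 -> legal
(4,6): no bracket -> illegal
(5,0): no bracket -> illegal
(5,1): flips 1 -> legal
(6,0): no bracket -> illegal
(6,2): no bracket -> illegal
(7,0): no bracket -> illegal
(7,1): no bracket -> illegal
(7,2): no bracket -> illegal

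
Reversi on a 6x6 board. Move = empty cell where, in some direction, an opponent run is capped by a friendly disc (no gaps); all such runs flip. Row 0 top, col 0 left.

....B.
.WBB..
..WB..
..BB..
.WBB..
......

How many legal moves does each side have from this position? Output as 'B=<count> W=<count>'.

-- B to move --
(0,0): flips 2 -> legal
(0,1): no bracket -> illegal
(0,2): no bracket -> illegal
(1,0): flips 1 -> legal
(2,0): no bracket -> illegal
(2,1): flips 1 -> legal
(3,0): no bracket -> illegal
(3,1): flips 1 -> legal
(4,0): flips 1 -> legal
(5,0): flips 1 -> legal
(5,1): no bracket -> illegal
(5,2): no bracket -> illegal
B mobility = 6
-- W to move --
(0,1): no bracket -> illegal
(0,2): flips 1 -> legal
(0,3): no bracket -> illegal
(0,5): no bracket -> illegal
(1,4): flips 4 -> legal
(1,5): no bracket -> illegal
(2,1): no bracket -> illegal
(2,4): flips 1 -> legal
(3,1): no bracket -> illegal
(3,4): no bracket -> illegal
(4,4): flips 3 -> legal
(5,1): no bracket -> illegal
(5,2): flips 2 -> legal
(5,3): no bracket -> illegal
(5,4): no bracket -> illegal
W mobility = 5

Answer: B=6 W=5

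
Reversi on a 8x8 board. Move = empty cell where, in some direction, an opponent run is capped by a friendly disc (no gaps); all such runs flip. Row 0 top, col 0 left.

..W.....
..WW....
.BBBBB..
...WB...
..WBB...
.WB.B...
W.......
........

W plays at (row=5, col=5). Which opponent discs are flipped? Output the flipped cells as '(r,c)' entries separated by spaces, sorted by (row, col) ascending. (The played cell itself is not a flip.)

Answer: (4,4)

Derivation:
Dir NW: opp run (4,4) capped by W -> flip
Dir N: first cell '.' (not opp) -> no flip
Dir NE: first cell '.' (not opp) -> no flip
Dir W: opp run (5,4), next='.' -> no flip
Dir E: first cell '.' (not opp) -> no flip
Dir SW: first cell '.' (not opp) -> no flip
Dir S: first cell '.' (not opp) -> no flip
Dir SE: first cell '.' (not opp) -> no flip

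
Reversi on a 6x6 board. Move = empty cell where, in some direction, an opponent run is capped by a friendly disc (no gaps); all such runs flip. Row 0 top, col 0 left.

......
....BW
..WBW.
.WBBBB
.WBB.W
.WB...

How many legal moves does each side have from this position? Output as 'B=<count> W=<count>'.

-- B to move --
(0,4): no bracket -> illegal
(0,5): no bracket -> illegal
(1,1): flips 1 -> legal
(1,2): flips 1 -> legal
(1,3): flips 1 -> legal
(2,0): flips 1 -> legal
(2,1): flips 1 -> legal
(2,5): flips 1 -> legal
(3,0): flips 2 -> legal
(4,0): flips 1 -> legal
(4,4): no bracket -> illegal
(5,0): flips 2 -> legal
(5,4): no bracket -> illegal
(5,5): flips 1 -> legal
B mobility = 10
-- W to move --
(0,3): no bracket -> illegal
(0,4): flips 1 -> legal
(0,5): flips 3 -> legal
(1,2): flips 2 -> legal
(1,3): flips 1 -> legal
(2,1): no bracket -> illegal
(2,5): flips 1 -> legal
(4,4): flips 4 -> legal
(5,3): flips 2 -> legal
(5,4): no bracket -> illegal
W mobility = 7

Answer: B=10 W=7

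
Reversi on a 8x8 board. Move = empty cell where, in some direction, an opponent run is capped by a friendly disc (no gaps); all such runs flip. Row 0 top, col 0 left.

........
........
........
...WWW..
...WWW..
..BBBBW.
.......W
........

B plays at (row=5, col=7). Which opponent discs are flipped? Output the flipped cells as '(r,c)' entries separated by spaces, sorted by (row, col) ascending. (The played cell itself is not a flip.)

Dir NW: first cell '.' (not opp) -> no flip
Dir N: first cell '.' (not opp) -> no flip
Dir NE: edge -> no flip
Dir W: opp run (5,6) capped by B -> flip
Dir E: edge -> no flip
Dir SW: first cell '.' (not opp) -> no flip
Dir S: opp run (6,7), next='.' -> no flip
Dir SE: edge -> no flip

Answer: (5,6)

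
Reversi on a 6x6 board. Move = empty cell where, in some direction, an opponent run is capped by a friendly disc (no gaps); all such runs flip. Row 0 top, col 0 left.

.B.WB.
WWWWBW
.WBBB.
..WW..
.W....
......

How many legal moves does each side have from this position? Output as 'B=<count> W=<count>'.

-- B to move --
(0,0): flips 1 -> legal
(0,2): flips 3 -> legal
(0,5): no bracket -> illegal
(2,0): flips 1 -> legal
(2,5): no bracket -> illegal
(3,0): no bracket -> illegal
(3,1): flips 2 -> legal
(3,4): no bracket -> illegal
(4,0): no bracket -> illegal
(4,2): flips 2 -> legal
(4,3): flips 1 -> legal
(4,4): flips 1 -> legal
(5,0): flips 2 -> legal
(5,1): no bracket -> illegal
(5,2): no bracket -> illegal
B mobility = 8
-- W to move --
(0,0): no bracket -> illegal
(0,2): no bracket -> illegal
(0,5): flips 3 -> legal
(2,5): flips 4 -> legal
(3,1): flips 1 -> legal
(3,4): flips 1 -> legal
(3,5): flips 1 -> legal
W mobility = 5

Answer: B=8 W=5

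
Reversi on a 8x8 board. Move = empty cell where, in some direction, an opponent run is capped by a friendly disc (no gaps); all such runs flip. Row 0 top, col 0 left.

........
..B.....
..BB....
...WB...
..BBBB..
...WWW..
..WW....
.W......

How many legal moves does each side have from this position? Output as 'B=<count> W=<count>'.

Answer: B=7 W=8

Derivation:
-- B to move --
(2,4): flips 1 -> legal
(3,2): flips 1 -> legal
(4,6): no bracket -> illegal
(5,1): no bracket -> illegal
(5,2): no bracket -> illegal
(5,6): no bracket -> illegal
(6,0): no bracket -> illegal
(6,1): no bracket -> illegal
(6,4): flips 2 -> legal
(6,5): flips 2 -> legal
(6,6): flips 1 -> legal
(7,0): no bracket -> illegal
(7,2): flips 2 -> legal
(7,3): flips 2 -> legal
(7,4): no bracket -> illegal
B mobility = 7
-- W to move --
(0,1): no bracket -> illegal
(0,2): no bracket -> illegal
(0,3): no bracket -> illegal
(1,1): flips 1 -> legal
(1,3): flips 1 -> legal
(1,4): no bracket -> illegal
(2,1): no bracket -> illegal
(2,4): flips 2 -> legal
(2,5): no bracket -> illegal
(3,1): flips 1 -> legal
(3,2): flips 1 -> legal
(3,5): flips 3 -> legal
(3,6): flips 1 -> legal
(4,1): no bracket -> illegal
(4,6): no bracket -> illegal
(5,1): flips 1 -> legal
(5,2): no bracket -> illegal
(5,6): no bracket -> illegal
W mobility = 8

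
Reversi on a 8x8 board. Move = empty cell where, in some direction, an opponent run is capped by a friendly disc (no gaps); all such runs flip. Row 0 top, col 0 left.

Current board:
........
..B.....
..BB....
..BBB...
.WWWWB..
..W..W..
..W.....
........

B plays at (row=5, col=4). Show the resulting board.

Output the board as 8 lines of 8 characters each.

Place B at (5,4); scan 8 dirs for brackets.
Dir NW: opp run (4,3) capped by B -> flip
Dir N: opp run (4,4) capped by B -> flip
Dir NE: first cell 'B' (not opp) -> no flip
Dir W: first cell '.' (not opp) -> no flip
Dir E: opp run (5,5), next='.' -> no flip
Dir SW: first cell '.' (not opp) -> no flip
Dir S: first cell '.' (not opp) -> no flip
Dir SE: first cell '.' (not opp) -> no flip
All flips: (4,3) (4,4)

Answer: ........
..B.....
..BB....
..BBB...
.WWBBB..
..W.BW..
..W.....
........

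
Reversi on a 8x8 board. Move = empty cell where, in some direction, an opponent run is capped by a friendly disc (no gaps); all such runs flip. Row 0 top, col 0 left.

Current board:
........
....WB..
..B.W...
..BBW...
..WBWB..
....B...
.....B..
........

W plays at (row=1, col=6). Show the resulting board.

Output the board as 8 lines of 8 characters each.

Answer: ........
....WWW.
..B.W...
..BBW...
..WBWB..
....B...
.....B..
........

Derivation:
Place W at (1,6); scan 8 dirs for brackets.
Dir NW: first cell '.' (not opp) -> no flip
Dir N: first cell '.' (not opp) -> no flip
Dir NE: first cell '.' (not opp) -> no flip
Dir W: opp run (1,5) capped by W -> flip
Dir E: first cell '.' (not opp) -> no flip
Dir SW: first cell '.' (not opp) -> no flip
Dir S: first cell '.' (not opp) -> no flip
Dir SE: first cell '.' (not opp) -> no flip
All flips: (1,5)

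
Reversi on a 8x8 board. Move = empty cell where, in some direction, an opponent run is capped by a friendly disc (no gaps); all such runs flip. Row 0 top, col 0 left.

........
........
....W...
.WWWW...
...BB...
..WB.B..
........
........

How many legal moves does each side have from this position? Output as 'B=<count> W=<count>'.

-- B to move --
(1,3): no bracket -> illegal
(1,4): flips 2 -> legal
(1,5): no bracket -> illegal
(2,0): no bracket -> illegal
(2,1): flips 1 -> legal
(2,2): flips 1 -> legal
(2,3): flips 1 -> legal
(2,5): flips 1 -> legal
(3,0): no bracket -> illegal
(3,5): no bracket -> illegal
(4,0): no bracket -> illegal
(4,1): no bracket -> illegal
(4,2): no bracket -> illegal
(4,5): no bracket -> illegal
(5,1): flips 1 -> legal
(6,1): flips 1 -> legal
(6,2): no bracket -> illegal
(6,3): no bracket -> illegal
B mobility = 7
-- W to move --
(3,5): no bracket -> illegal
(4,2): no bracket -> illegal
(4,5): no bracket -> illegal
(4,6): no bracket -> illegal
(5,4): flips 3 -> legal
(5,6): no bracket -> illegal
(6,2): no bracket -> illegal
(6,3): flips 2 -> legal
(6,4): no bracket -> illegal
(6,5): no bracket -> illegal
(6,6): flips 2 -> legal
W mobility = 3

Answer: B=7 W=3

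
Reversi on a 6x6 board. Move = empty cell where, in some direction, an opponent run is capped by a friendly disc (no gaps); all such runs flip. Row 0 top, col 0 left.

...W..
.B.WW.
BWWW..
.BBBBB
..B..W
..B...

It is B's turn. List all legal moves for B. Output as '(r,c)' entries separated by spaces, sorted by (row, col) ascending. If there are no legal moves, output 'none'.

Answer: (0,4) (0,5) (1,0) (1,2) (2,4) (5,5)

Derivation:
(0,2): no bracket -> illegal
(0,4): flips 2 -> legal
(0,5): flips 2 -> legal
(1,0): flips 1 -> legal
(1,2): flips 2 -> legal
(1,5): no bracket -> illegal
(2,4): flips 3 -> legal
(2,5): no bracket -> illegal
(3,0): no bracket -> illegal
(4,4): no bracket -> illegal
(5,4): no bracket -> illegal
(5,5): flips 1 -> legal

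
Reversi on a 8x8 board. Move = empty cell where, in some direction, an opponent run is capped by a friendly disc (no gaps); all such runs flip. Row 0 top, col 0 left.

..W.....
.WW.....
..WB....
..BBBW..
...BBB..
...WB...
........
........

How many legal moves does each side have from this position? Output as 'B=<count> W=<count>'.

Answer: B=9 W=6

Derivation:
-- B to move --
(0,0): flips 2 -> legal
(0,1): flips 1 -> legal
(0,3): no bracket -> illegal
(1,0): no bracket -> illegal
(1,3): no bracket -> illegal
(2,0): no bracket -> illegal
(2,1): flips 1 -> legal
(2,4): no bracket -> illegal
(2,5): flips 1 -> legal
(2,6): flips 1 -> legal
(3,1): no bracket -> illegal
(3,6): flips 1 -> legal
(4,2): no bracket -> illegal
(4,6): no bracket -> illegal
(5,2): flips 1 -> legal
(6,2): flips 1 -> legal
(6,3): flips 1 -> legal
(6,4): no bracket -> illegal
B mobility = 9
-- W to move --
(1,3): flips 3 -> legal
(1,4): no bracket -> illegal
(2,1): no bracket -> illegal
(2,4): flips 1 -> legal
(2,5): no bracket -> illegal
(3,1): flips 3 -> legal
(3,6): no bracket -> illegal
(4,1): no bracket -> illegal
(4,2): flips 1 -> legal
(4,6): no bracket -> illegal
(5,2): no bracket -> illegal
(5,5): flips 4 -> legal
(5,6): flips 3 -> legal
(6,3): no bracket -> illegal
(6,4): no bracket -> illegal
(6,5): no bracket -> illegal
W mobility = 6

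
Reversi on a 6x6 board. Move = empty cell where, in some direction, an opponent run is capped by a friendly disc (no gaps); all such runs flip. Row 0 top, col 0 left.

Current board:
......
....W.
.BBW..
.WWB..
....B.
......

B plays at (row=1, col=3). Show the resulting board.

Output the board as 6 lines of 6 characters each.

Place B at (1,3); scan 8 dirs for brackets.
Dir NW: first cell '.' (not opp) -> no flip
Dir N: first cell '.' (not opp) -> no flip
Dir NE: first cell '.' (not opp) -> no flip
Dir W: first cell '.' (not opp) -> no flip
Dir E: opp run (1,4), next='.' -> no flip
Dir SW: first cell 'B' (not opp) -> no flip
Dir S: opp run (2,3) capped by B -> flip
Dir SE: first cell '.' (not opp) -> no flip
All flips: (2,3)

Answer: ......
...BW.
.BBB..
.WWB..
....B.
......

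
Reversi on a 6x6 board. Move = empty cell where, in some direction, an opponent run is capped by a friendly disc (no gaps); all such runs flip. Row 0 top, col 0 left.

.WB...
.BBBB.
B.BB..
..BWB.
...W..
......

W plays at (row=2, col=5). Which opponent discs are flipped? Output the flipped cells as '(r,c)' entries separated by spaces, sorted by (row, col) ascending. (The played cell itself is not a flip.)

Answer: (3,4)

Derivation:
Dir NW: opp run (1,4), next='.' -> no flip
Dir N: first cell '.' (not opp) -> no flip
Dir NE: edge -> no flip
Dir W: first cell '.' (not opp) -> no flip
Dir E: edge -> no flip
Dir SW: opp run (3,4) capped by W -> flip
Dir S: first cell '.' (not opp) -> no flip
Dir SE: edge -> no flip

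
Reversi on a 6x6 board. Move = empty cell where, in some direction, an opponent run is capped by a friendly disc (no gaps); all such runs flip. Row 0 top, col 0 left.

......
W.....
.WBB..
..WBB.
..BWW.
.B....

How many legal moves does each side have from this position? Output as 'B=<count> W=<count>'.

-- B to move --
(0,0): no bracket -> illegal
(0,1): no bracket -> illegal
(1,1): no bracket -> illegal
(1,2): no bracket -> illegal
(2,0): flips 1 -> legal
(3,0): no bracket -> illegal
(3,1): flips 1 -> legal
(3,5): no bracket -> illegal
(4,1): flips 1 -> legal
(4,5): flips 2 -> legal
(5,2): flips 1 -> legal
(5,3): flips 1 -> legal
(5,4): flips 1 -> legal
(5,5): flips 1 -> legal
B mobility = 8
-- W to move --
(1,1): flips 2 -> legal
(1,2): flips 1 -> legal
(1,3): flips 2 -> legal
(1,4): flips 1 -> legal
(2,4): flips 3 -> legal
(2,5): flips 1 -> legal
(3,1): no bracket -> illegal
(3,5): flips 2 -> legal
(4,0): no bracket -> illegal
(4,1): flips 1 -> legal
(4,5): no bracket -> illegal
(5,0): no bracket -> illegal
(5,2): flips 1 -> legal
(5,3): no bracket -> illegal
W mobility = 9

Answer: B=8 W=9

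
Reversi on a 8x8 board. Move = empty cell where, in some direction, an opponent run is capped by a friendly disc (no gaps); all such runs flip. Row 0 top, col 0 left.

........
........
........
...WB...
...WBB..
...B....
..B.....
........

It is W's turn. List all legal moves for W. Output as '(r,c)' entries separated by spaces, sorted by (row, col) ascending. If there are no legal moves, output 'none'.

Answer: (2,5) (3,5) (4,6) (5,5) (6,3)

Derivation:
(2,3): no bracket -> illegal
(2,4): no bracket -> illegal
(2,5): flips 1 -> legal
(3,5): flips 1 -> legal
(3,6): no bracket -> illegal
(4,2): no bracket -> illegal
(4,6): flips 2 -> legal
(5,1): no bracket -> illegal
(5,2): no bracket -> illegal
(5,4): no bracket -> illegal
(5,5): flips 1 -> legal
(5,6): no bracket -> illegal
(6,1): no bracket -> illegal
(6,3): flips 1 -> legal
(6,4): no bracket -> illegal
(7,1): no bracket -> illegal
(7,2): no bracket -> illegal
(7,3): no bracket -> illegal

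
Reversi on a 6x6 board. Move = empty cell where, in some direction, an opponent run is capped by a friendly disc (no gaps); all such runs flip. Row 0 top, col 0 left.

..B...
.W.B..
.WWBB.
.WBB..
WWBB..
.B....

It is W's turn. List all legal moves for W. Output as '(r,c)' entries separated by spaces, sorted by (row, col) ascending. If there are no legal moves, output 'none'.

(0,1): no bracket -> illegal
(0,3): no bracket -> illegal
(0,4): flips 1 -> legal
(1,2): no bracket -> illegal
(1,4): flips 2 -> legal
(1,5): no bracket -> illegal
(2,5): flips 2 -> legal
(3,4): flips 2 -> legal
(3,5): no bracket -> illegal
(4,4): flips 3 -> legal
(5,0): no bracket -> illegal
(5,2): flips 2 -> legal
(5,3): flips 1 -> legal
(5,4): flips 2 -> legal

Answer: (0,4) (1,4) (2,5) (3,4) (4,4) (5,2) (5,3) (5,4)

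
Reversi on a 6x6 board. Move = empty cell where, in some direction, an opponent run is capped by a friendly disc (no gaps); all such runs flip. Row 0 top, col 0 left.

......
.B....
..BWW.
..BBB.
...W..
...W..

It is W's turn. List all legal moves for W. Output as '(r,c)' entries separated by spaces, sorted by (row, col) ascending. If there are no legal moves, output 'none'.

(0,0): no bracket -> illegal
(0,1): no bracket -> illegal
(0,2): no bracket -> illegal
(1,0): no bracket -> illegal
(1,2): no bracket -> illegal
(1,3): no bracket -> illegal
(2,0): no bracket -> illegal
(2,1): flips 2 -> legal
(2,5): flips 1 -> legal
(3,1): no bracket -> illegal
(3,5): no bracket -> illegal
(4,1): flips 1 -> legal
(4,2): flips 1 -> legal
(4,4): flips 1 -> legal
(4,5): flips 1 -> legal

Answer: (2,1) (2,5) (4,1) (4,2) (4,4) (4,5)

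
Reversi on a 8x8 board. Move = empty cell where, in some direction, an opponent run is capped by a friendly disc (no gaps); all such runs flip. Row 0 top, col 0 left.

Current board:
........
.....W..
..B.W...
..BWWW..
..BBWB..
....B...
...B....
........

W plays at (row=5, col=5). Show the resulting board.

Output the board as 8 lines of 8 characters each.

Answer: ........
.....W..
..B.W...
..BWWW..
..BBWW..
....BW..
...B....
........

Derivation:
Place W at (5,5); scan 8 dirs for brackets.
Dir NW: first cell 'W' (not opp) -> no flip
Dir N: opp run (4,5) capped by W -> flip
Dir NE: first cell '.' (not opp) -> no flip
Dir W: opp run (5,4), next='.' -> no flip
Dir E: first cell '.' (not opp) -> no flip
Dir SW: first cell '.' (not opp) -> no flip
Dir S: first cell '.' (not opp) -> no flip
Dir SE: first cell '.' (not opp) -> no flip
All flips: (4,5)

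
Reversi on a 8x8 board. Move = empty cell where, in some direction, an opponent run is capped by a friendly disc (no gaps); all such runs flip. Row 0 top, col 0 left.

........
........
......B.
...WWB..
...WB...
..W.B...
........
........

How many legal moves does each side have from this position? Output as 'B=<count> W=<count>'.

Answer: B=4 W=5

Derivation:
-- B to move --
(2,2): flips 1 -> legal
(2,3): no bracket -> illegal
(2,4): flips 1 -> legal
(2,5): no bracket -> illegal
(3,2): flips 3 -> legal
(4,1): no bracket -> illegal
(4,2): flips 1 -> legal
(4,5): no bracket -> illegal
(5,1): no bracket -> illegal
(5,3): no bracket -> illegal
(6,1): no bracket -> illegal
(6,2): no bracket -> illegal
(6,3): no bracket -> illegal
B mobility = 4
-- W to move --
(1,5): no bracket -> illegal
(1,6): no bracket -> illegal
(1,7): no bracket -> illegal
(2,4): no bracket -> illegal
(2,5): no bracket -> illegal
(2,7): no bracket -> illegal
(3,6): flips 1 -> legal
(3,7): no bracket -> illegal
(4,5): flips 1 -> legal
(4,6): no bracket -> illegal
(5,3): no bracket -> illegal
(5,5): flips 1 -> legal
(6,3): no bracket -> illegal
(6,4): flips 2 -> legal
(6,5): flips 1 -> legal
W mobility = 5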